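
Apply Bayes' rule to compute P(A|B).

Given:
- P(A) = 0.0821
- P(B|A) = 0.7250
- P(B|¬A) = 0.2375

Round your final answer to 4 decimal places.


Bayes' theorem: P(A|B) = P(B|A) × P(A) / P(B)

Step 1: Calculate P(B) using law of total probability
P(B) = P(B|A)P(A) + P(B|¬A)P(¬A)
     = 0.7250 × 0.0821 + 0.2375 × 0.9179
     = 0.05952250 + 0.21800125
     = 0.27752375

Step 2: Apply Bayes' theorem
P(A|B) = P(B|A) × P(A) / P(B)
       = 0.05952250 / 0.27752375
       = 0.2145


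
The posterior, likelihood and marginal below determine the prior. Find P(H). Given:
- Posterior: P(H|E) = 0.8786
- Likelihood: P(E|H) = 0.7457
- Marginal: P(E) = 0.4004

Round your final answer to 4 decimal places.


From Bayes' theorem: P(H|E) = P(E|H) × P(H) / P(E)

Rearranging for P(H):
P(H) = P(H|E) × P(E) / P(E|H)
     = 0.8786 × 0.4004 / 0.7457
     = 0.35179144 / 0.7457
     = 0.4718


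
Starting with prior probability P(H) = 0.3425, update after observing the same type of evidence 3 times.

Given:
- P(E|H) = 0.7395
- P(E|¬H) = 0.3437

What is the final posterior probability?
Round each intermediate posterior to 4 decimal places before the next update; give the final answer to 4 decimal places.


Sequential Bayesian updating:

Initial prior: P(H) = 0.3425

Update 1:
  P(E) = 0.7395 × 0.3425 + 0.3437 × 0.6575 = 0.25327875 + 0.22598275 = 0.47926150
  P(H|E) = 0.25327875 / 0.47926150 = 0.5285

Update 2:
  P(E) = 0.7395 × 0.5285 + 0.3437 × 0.4715 = 0.39082575 + 0.16205455 = 0.55288030
  P(H|E) = 0.39082575 / 0.55288030 = 0.7069

Update 3:
  P(E) = 0.7395 × 0.7069 + 0.3437 × 0.2931 = 0.52275255 + 0.10073847 = 0.62349102
  P(H|E) = 0.52275255 / 0.62349102 = 0.8384

Final posterior: 0.8384


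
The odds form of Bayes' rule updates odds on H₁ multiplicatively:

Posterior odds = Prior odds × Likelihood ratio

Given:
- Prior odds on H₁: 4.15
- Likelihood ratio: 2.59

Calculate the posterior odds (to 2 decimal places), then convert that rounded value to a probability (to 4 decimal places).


Step 1: Calculate posterior odds
Posterior odds = Prior odds × LR
               = 4.15 × 2.59
               = 10.75

Step 2: Convert to probability
P(H₁|E) = Posterior odds / (1 + Posterior odds)
       = 10.75 / (1 + 10.75)
       = 10.75 / 11.75
       = 0.9149

The evidence increased P(H₁) from 0.8058 to 0.9149.


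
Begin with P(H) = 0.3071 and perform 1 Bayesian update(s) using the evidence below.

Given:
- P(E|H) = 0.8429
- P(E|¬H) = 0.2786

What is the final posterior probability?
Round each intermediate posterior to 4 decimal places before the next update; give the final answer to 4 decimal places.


Sequential Bayesian updating:

Initial prior: P(H) = 0.3071

Update 1:
  P(E) = 0.8429 × 0.3071 + 0.2786 × 0.6929 = 0.25885459 + 0.19304194 = 0.45189653
  P(H|E) = 0.25885459 / 0.45189653 = 0.5728

Final posterior: 0.5728


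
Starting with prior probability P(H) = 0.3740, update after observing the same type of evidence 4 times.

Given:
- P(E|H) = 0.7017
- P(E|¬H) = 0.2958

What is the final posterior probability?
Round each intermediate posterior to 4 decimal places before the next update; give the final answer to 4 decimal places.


Sequential Bayesian updating:

Initial prior: P(H) = 0.3740

Update 1:
  P(E) = 0.7017 × 0.3740 + 0.2958 × 0.6260 = 0.26243580 + 0.18517080 = 0.44760660
  P(H|E) = 0.26243580 / 0.44760660 = 0.5863

Update 2:
  P(E) = 0.7017 × 0.5863 + 0.2958 × 0.4137 = 0.41140671 + 0.12237246 = 0.53377917
  P(H|E) = 0.41140671 / 0.53377917 = 0.7707

Update 3:
  P(E) = 0.7017 × 0.7707 + 0.2958 × 0.2293 = 0.54080019 + 0.06782694 = 0.60862713
  P(H|E) = 0.54080019 / 0.60862713 = 0.8886

Update 4:
  P(E) = 0.7017 × 0.8886 + 0.2958 × 0.1114 = 0.62353062 + 0.03295212 = 0.65648274
  P(H|E) = 0.62353062 / 0.65648274 = 0.9498

Final posterior: 0.9498


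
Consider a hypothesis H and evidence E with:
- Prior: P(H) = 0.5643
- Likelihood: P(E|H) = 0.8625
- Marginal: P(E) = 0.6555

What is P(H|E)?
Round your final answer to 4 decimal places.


Using Bayes' theorem:

P(H|E) = P(E|H) × P(H) / P(E)
       = 0.8625 × 0.5643 / 0.6555
       = 0.48670875 / 0.6555
       = 0.7425

The evidence strengthens our belief in H.
Prior: 0.5643 → Posterior: 0.7425


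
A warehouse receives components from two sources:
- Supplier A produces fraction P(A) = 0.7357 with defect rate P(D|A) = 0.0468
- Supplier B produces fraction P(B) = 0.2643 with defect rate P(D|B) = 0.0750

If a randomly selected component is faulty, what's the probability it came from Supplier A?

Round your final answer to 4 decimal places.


Let A = from Supplier A, D = faulty

Given:
- P(A) = 0.7357, P(B) = 0.2643
- P(D|A) = 0.0468, P(D|B) = 0.0750

Step 1: Find P(D)
P(D) = P(D|A)P(A) + P(D|B)P(B)
     = 0.0468 × 0.7357 + 0.0750 × 0.2643
     = 0.03443076 + 0.01982250
     = 0.05425326

Step 2: Apply Bayes' theorem
P(A|D) = P(D|A)P(A) / P(D)
       = 0.03443076 / 0.05425326
       = 0.6346


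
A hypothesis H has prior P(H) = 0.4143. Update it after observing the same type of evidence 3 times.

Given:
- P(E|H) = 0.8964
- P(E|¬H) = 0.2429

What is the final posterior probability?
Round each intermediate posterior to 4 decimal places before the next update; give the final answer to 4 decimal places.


Sequential Bayesian updating:

Initial prior: P(H) = 0.4143

Update 1:
  P(E) = 0.8964 × 0.4143 + 0.2429 × 0.5857 = 0.37137852 + 0.14226653 = 0.51364505
  P(H|E) = 0.37137852 / 0.51364505 = 0.7230

Update 2:
  P(E) = 0.8964 × 0.7230 + 0.2429 × 0.2770 = 0.64809720 + 0.06728330 = 0.71538050
  P(H|E) = 0.64809720 / 0.71538050 = 0.9059

Update 3:
  P(E) = 0.8964 × 0.9059 + 0.2429 × 0.0941 = 0.81204876 + 0.02285689 = 0.83490565
  P(H|E) = 0.81204876 / 0.83490565 = 0.9726

Final posterior: 0.9726


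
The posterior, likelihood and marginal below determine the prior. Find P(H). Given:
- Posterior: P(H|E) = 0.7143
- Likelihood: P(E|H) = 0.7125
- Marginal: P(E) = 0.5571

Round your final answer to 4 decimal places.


From Bayes' theorem: P(H|E) = P(E|H) × P(H) / P(E)

Rearranging for P(H):
P(H) = P(H|E) × P(E) / P(E|H)
     = 0.7143 × 0.5571 / 0.7125
     = 0.39793653 / 0.7125
     = 0.5585


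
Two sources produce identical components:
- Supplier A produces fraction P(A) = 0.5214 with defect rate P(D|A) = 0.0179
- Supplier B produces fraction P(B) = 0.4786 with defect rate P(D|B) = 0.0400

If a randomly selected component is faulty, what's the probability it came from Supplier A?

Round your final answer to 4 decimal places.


Let A = from Supplier A, D = faulty

Given:
- P(A) = 0.5214, P(B) = 0.4786
- P(D|A) = 0.0179, P(D|B) = 0.0400

Step 1: Find P(D)
P(D) = P(D|A)P(A) + P(D|B)P(B)
     = 0.0179 × 0.5214 + 0.0400 × 0.4786
     = 0.00933306 + 0.01914400
     = 0.02847706

Step 2: Apply Bayes' theorem
P(A|D) = P(D|A)P(A) / P(D)
       = 0.00933306 / 0.02847706
       = 0.3277


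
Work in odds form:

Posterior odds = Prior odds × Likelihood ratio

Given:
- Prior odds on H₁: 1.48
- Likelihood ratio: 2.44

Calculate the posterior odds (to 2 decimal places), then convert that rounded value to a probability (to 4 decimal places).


Step 1: Calculate posterior odds
Posterior odds = Prior odds × LR
               = 1.48 × 2.44
               = 3.61

Step 2: Convert to probability
P(H₁|E) = Posterior odds / (1 + Posterior odds)
       = 3.61 / (1 + 3.61)
       = 3.61 / 4.61
       = 0.7831

The evidence increased P(H₁) from 0.5968 to 0.7831.


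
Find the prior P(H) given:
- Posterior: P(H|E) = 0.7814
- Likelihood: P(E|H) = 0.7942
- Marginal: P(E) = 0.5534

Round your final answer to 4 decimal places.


From Bayes' theorem: P(H|E) = P(E|H) × P(H) / P(E)

Rearranging for P(H):
P(H) = P(H|E) × P(E) / P(E|H)
     = 0.7814 × 0.5534 / 0.7942
     = 0.43242676 / 0.7942
     = 0.5445


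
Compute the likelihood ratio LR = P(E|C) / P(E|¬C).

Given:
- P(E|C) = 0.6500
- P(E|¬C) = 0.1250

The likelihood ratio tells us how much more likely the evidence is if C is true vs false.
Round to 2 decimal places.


Likelihood Ratio (LR) = P(E|C) / P(E|¬C)

LR = 0.6500 / 0.1250
   = 5.20

The evidence is 5.20 times more likely if C is true than if C is false.
Since LR > 1, the evidence supports C over ¬C.


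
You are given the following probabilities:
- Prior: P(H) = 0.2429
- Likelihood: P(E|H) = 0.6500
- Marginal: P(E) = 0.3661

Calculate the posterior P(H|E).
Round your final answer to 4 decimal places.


Using Bayes' theorem:

P(H|E) = P(E|H) × P(H) / P(E)
       = 0.6500 × 0.2429 / 0.3661
       = 0.15788500 / 0.3661
       = 0.4313

The evidence strengthens our belief in H.
Prior: 0.2429 → Posterior: 0.4313


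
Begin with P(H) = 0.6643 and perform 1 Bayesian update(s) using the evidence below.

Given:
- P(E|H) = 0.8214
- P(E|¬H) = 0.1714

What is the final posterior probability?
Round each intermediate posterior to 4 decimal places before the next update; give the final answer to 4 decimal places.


Sequential Bayesian updating:

Initial prior: P(H) = 0.6643

Update 1:
  P(E) = 0.8214 × 0.6643 + 0.1714 × 0.3357 = 0.54565602 + 0.05753898 = 0.60319500
  P(H|E) = 0.54565602 / 0.60319500 = 0.9046

Final posterior: 0.9046


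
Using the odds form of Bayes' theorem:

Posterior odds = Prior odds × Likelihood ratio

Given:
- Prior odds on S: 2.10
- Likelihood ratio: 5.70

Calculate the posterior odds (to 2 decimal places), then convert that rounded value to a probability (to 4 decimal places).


Step 1: Calculate posterior odds
Posterior odds = Prior odds × LR
               = 2.10 × 5.70
               = 11.97

Step 2: Convert to probability
P(S|E) = Posterior odds / (1 + Posterior odds)
       = 11.97 / (1 + 11.97)
       = 11.97 / 12.97
       = 0.9229

The evidence increased P(S) from 0.6774 to 0.9229.


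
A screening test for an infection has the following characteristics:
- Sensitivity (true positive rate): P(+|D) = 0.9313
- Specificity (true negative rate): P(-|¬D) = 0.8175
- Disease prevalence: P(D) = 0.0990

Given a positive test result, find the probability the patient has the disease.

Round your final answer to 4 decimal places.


Let D = has disease, + = positive test

Given:
- P(D) = 0.0990 (prevalence)
- P(+|D) = 0.9313 (sensitivity)
- P(-|¬D) = 0.8175 (specificity)
- P(+|¬D) = 0.1825 (false positive rate = 1 - specificity)

Step 1: Find P(+)
P(+) = P(+|D)P(D) + P(+|¬D)P(¬D)
     = 0.9313 × 0.0990 + 0.1825 × 0.9010
     = 0.09219870 + 0.16443250
     = 0.25663120

Step 2: Apply Bayes' theorem for P(D|+)
P(D|+) = P(+|D)P(D) / P(+)
       = 0.09219870 / 0.25663120
       = 0.3593


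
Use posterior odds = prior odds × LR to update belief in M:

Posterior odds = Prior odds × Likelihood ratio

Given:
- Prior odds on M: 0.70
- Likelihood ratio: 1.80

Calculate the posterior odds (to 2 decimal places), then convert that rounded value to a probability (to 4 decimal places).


Step 1: Calculate posterior odds
Posterior odds = Prior odds × LR
               = 0.70 × 1.80
               = 1.26

Step 2: Convert to probability
P(M|E) = Posterior odds / (1 + Posterior odds)
       = 1.26 / (1 + 1.26)
       = 1.26 / 2.26
       = 0.5575

The evidence increased P(M) from 0.4118 to 0.5575.


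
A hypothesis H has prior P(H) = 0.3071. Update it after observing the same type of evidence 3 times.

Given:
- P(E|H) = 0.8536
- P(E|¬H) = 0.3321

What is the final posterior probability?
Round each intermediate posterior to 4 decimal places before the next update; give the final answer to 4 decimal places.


Sequential Bayesian updating:

Initial prior: P(H) = 0.3071

Update 1:
  P(E) = 0.8536 × 0.3071 + 0.3321 × 0.6929 = 0.26214056 + 0.23011209 = 0.49225265
  P(H|E) = 0.26214056 / 0.49225265 = 0.5325

Update 2:
  P(E) = 0.8536 × 0.5325 + 0.3321 × 0.4675 = 0.45454200 + 0.15525675 = 0.60979875
  P(H|E) = 0.45454200 / 0.60979875 = 0.7454

Update 3:
  P(E) = 0.8536 × 0.7454 + 0.3321 × 0.2546 = 0.63627344 + 0.08455266 = 0.72082610
  P(H|E) = 0.63627344 / 0.72082610 = 0.8827

Final posterior: 0.8827


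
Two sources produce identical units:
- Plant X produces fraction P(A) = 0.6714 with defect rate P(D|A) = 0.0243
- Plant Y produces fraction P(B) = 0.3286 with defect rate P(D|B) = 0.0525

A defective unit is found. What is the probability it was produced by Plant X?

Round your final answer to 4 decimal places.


Let A = from Plant X, D = defective

Given:
- P(A) = 0.6714, P(B) = 0.3286
- P(D|A) = 0.0243, P(D|B) = 0.0525

Step 1: Find P(D)
P(D) = P(D|A)P(A) + P(D|B)P(B)
     = 0.0243 × 0.6714 + 0.0525 × 0.3286
     = 0.01631502 + 0.01725150
     = 0.03356652

Step 2: Apply Bayes' theorem
P(A|D) = P(D|A)P(A) / P(D)
       = 0.01631502 / 0.03356652
       = 0.4861


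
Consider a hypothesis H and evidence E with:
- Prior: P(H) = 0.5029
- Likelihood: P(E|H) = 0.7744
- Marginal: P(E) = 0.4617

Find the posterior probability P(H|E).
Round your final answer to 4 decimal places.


Using Bayes' theorem:

P(H|E) = P(E|H) × P(H) / P(E)
       = 0.7744 × 0.5029 / 0.4617
       = 0.38944576 / 0.4617
       = 0.8435

The evidence strengthens our belief in H.
Prior: 0.5029 → Posterior: 0.8435


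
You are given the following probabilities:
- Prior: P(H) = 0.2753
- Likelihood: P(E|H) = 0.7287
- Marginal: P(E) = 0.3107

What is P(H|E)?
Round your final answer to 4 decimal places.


Using Bayes' theorem:

P(H|E) = P(E|H) × P(H) / P(E)
       = 0.7287 × 0.2753 / 0.3107
       = 0.20061111 / 0.3107
       = 0.6457

The evidence strengthens our belief in H.
Prior: 0.2753 → Posterior: 0.6457


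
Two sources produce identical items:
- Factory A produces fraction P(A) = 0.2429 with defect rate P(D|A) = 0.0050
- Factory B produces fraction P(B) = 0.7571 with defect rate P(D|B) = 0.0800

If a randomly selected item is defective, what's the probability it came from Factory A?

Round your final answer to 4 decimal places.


Let A = from Factory A, D = defective

Given:
- P(A) = 0.2429, P(B) = 0.7571
- P(D|A) = 0.0050, P(D|B) = 0.0800

Step 1: Find P(D)
P(D) = P(D|A)P(A) + P(D|B)P(B)
     = 0.0050 × 0.2429 + 0.0800 × 0.7571
     = 0.00121450 + 0.06056800
     = 0.06178250

Step 2: Apply Bayes' theorem
P(A|D) = P(D|A)P(A) / P(D)
       = 0.00121450 / 0.06178250
       = 0.0197


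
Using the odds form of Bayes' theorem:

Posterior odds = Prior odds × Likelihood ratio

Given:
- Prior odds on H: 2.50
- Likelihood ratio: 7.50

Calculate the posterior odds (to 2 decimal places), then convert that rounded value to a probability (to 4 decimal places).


Step 1: Calculate posterior odds
Posterior odds = Prior odds × LR
               = 2.50 × 7.50
               = 18.75

Step 2: Convert to probability
P(H|E) = Posterior odds / (1 + Posterior odds)
       = 18.75 / (1 + 18.75)
       = 18.75 / 19.75
       = 0.9494

The evidence increased P(H) from 0.7143 to 0.9494.


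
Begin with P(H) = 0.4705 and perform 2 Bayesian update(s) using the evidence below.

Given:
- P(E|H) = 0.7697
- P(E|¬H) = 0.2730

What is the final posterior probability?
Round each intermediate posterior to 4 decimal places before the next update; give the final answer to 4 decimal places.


Sequential Bayesian updating:

Initial prior: P(H) = 0.4705

Update 1:
  P(E) = 0.7697 × 0.4705 + 0.2730 × 0.5295 = 0.36214385 + 0.14455350 = 0.50669735
  P(H|E) = 0.36214385 / 0.50669735 = 0.7147

Update 2:
  P(E) = 0.7697 × 0.7147 + 0.2730 × 0.2853 = 0.55010459 + 0.07788690 = 0.62799149
  P(H|E) = 0.55010459 / 0.62799149 = 0.8760

Final posterior: 0.8760


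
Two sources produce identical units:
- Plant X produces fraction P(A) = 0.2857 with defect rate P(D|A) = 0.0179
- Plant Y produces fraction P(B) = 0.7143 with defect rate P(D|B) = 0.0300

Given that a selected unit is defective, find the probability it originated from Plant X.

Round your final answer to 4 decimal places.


Let A = from Plant X, D = defective

Given:
- P(A) = 0.2857, P(B) = 0.7143
- P(D|A) = 0.0179, P(D|B) = 0.0300

Step 1: Find P(D)
P(D) = P(D|A)P(A) + P(D|B)P(B)
     = 0.0179 × 0.2857 + 0.0300 × 0.7143
     = 0.00511403 + 0.02142900
     = 0.02654303

Step 2: Apply Bayes' theorem
P(A|D) = P(D|A)P(A) / P(D)
       = 0.00511403 / 0.02654303
       = 0.1927


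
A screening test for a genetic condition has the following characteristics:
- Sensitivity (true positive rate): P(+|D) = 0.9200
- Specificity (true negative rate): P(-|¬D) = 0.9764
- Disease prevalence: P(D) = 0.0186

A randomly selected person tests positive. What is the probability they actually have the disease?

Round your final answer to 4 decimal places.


Let D = has disease, + = positive test

Given:
- P(D) = 0.0186 (prevalence)
- P(+|D) = 0.9200 (sensitivity)
- P(-|¬D) = 0.9764 (specificity)
- P(+|¬D) = 0.0236 (false positive rate = 1 - specificity)

Step 1: Find P(+)
P(+) = P(+|D)P(D) + P(+|¬D)P(¬D)
     = 0.9200 × 0.0186 + 0.0236 × 0.9814
     = 0.01711200 + 0.02316104
     = 0.04027304

Step 2: Apply Bayes' theorem for P(D|+)
P(D|+) = P(+|D)P(D) / P(+)
       = 0.01711200 / 0.04027304
       = 0.4249


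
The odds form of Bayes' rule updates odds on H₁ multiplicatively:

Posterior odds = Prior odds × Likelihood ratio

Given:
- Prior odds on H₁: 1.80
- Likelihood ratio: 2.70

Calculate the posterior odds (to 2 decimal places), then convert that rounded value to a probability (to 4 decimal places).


Step 1: Calculate posterior odds
Posterior odds = Prior odds × LR
               = 1.80 × 2.70
               = 4.86

Step 2: Convert to probability
P(H₁|E) = Posterior odds / (1 + Posterior odds)
       = 4.86 / (1 + 4.86)
       = 4.86 / 5.86
       = 0.8294

The evidence increased P(H₁) from 0.6429 to 0.8294.


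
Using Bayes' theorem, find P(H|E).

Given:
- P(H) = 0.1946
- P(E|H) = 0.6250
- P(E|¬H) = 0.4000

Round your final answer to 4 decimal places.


Bayes' theorem: P(H|E) = P(E|H) × P(H) / P(E)

Step 1: Calculate P(E) using law of total probability
P(E) = P(E|H)P(H) + P(E|¬H)P(¬H)
     = 0.6250 × 0.1946 + 0.4000 × 0.8054
     = 0.12162500 + 0.32216000
     = 0.44378500

Step 2: Apply Bayes' theorem
P(H|E) = P(E|H) × P(H) / P(E)
       = 0.12162500 / 0.44378500
       = 0.2741


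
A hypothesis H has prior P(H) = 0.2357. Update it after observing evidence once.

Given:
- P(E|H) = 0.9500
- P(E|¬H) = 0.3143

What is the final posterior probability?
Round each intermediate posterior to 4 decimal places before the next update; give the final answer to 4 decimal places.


Sequential Bayesian updating:

Initial prior: P(H) = 0.2357

Update 1:
  P(E) = 0.9500 × 0.2357 + 0.3143 × 0.7643 = 0.22391500 + 0.24021949 = 0.46413449
  P(H|E) = 0.22391500 / 0.46413449 = 0.4824

Final posterior: 0.4824


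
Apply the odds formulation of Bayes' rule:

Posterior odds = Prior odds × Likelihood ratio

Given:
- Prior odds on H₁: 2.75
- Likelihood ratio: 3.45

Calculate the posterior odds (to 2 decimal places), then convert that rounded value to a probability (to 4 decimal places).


Step 1: Calculate posterior odds
Posterior odds = Prior odds × LR
               = 2.75 × 3.45
               = 9.49

Step 2: Convert to probability
P(H₁|E) = Posterior odds / (1 + Posterior odds)
       = 9.49 / (1 + 9.49)
       = 9.49 / 10.49
       = 0.9047

The evidence increased P(H₁) from 0.7333 to 0.9047.


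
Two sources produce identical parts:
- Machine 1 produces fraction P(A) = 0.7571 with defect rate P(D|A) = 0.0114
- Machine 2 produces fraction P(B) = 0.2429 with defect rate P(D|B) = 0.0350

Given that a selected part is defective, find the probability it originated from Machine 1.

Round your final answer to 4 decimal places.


Let A = from Machine 1, D = defective

Given:
- P(A) = 0.7571, P(B) = 0.2429
- P(D|A) = 0.0114, P(D|B) = 0.0350

Step 1: Find P(D)
P(D) = P(D|A)P(A) + P(D|B)P(B)
     = 0.0114 × 0.7571 + 0.0350 × 0.2429
     = 0.00863094 + 0.00850150
     = 0.01713244

Step 2: Apply Bayes' theorem
P(A|D) = P(D|A)P(A) / P(D)
       = 0.00863094 / 0.01713244
       = 0.5038


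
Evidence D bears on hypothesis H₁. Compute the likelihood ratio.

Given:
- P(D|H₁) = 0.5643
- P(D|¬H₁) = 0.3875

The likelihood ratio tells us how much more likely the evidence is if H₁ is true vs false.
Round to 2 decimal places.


Likelihood Ratio (LR) = P(D|H₁) / P(D|¬H₁)

LR = 0.5643 / 0.3875
   = 1.46

The evidence is 1.46 times more likely if H₁ is true than if H₁ is false.
LR > 1, so observing D raises the odds in favor of H₁.


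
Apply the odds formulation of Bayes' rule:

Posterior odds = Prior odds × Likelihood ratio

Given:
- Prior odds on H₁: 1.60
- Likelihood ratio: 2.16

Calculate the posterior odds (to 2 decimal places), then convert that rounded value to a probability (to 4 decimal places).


Step 1: Calculate posterior odds
Posterior odds = Prior odds × LR
               = 1.60 × 2.16
               = 3.46

Step 2: Convert to probability
P(H₁|E) = Posterior odds / (1 + Posterior odds)
       = 3.46 / (1 + 3.46)
       = 3.46 / 4.46
       = 0.7758

The evidence increased P(H₁) from 0.6154 to 0.7758.


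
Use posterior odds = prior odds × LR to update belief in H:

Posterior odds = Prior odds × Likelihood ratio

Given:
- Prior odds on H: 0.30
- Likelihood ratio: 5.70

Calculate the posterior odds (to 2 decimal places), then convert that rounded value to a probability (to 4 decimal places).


Step 1: Calculate posterior odds
Posterior odds = Prior odds × LR
               = 0.30 × 5.70
               = 1.71

Step 2: Convert to probability
P(H|E) = Posterior odds / (1 + Posterior odds)
       = 1.71 / (1 + 1.71)
       = 1.71 / 2.71
       = 0.6310

The evidence increased P(H) from 0.2308 to 0.6310.


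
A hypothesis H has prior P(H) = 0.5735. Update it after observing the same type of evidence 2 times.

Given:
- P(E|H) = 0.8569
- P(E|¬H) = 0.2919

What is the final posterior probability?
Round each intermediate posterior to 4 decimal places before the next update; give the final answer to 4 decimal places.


Sequential Bayesian updating:

Initial prior: P(H) = 0.5735

Update 1:
  P(E) = 0.8569 × 0.5735 + 0.2919 × 0.4265 = 0.49143215 + 0.12449535 = 0.61592750
  P(H|E) = 0.49143215 / 0.61592750 = 0.7979

Update 2:
  P(E) = 0.8569 × 0.7979 + 0.2919 × 0.2021 = 0.68372051 + 0.05899299 = 0.74271350
  P(H|E) = 0.68372051 / 0.74271350 = 0.9206

Final posterior: 0.9206


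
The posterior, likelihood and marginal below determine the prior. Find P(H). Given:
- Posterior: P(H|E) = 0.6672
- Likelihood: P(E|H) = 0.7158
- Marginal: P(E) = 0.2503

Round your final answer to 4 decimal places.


From Bayes' theorem: P(H|E) = P(E|H) × P(H) / P(E)

Rearranging for P(H):
P(H) = P(H|E) × P(E) / P(E|H)
     = 0.6672 × 0.2503 / 0.7158
     = 0.16700016 / 0.7158
     = 0.2333


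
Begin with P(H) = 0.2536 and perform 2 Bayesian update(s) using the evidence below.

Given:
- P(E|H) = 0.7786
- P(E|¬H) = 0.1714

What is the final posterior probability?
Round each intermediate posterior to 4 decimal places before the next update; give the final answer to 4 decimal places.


Sequential Bayesian updating:

Initial prior: P(H) = 0.2536

Update 1:
  P(E) = 0.7786 × 0.2536 + 0.1714 × 0.7464 = 0.19745296 + 0.12793296 = 0.32538592
  P(H|E) = 0.19745296 / 0.32538592 = 0.6068

Update 2:
  P(E) = 0.7786 × 0.6068 + 0.1714 × 0.3932 = 0.47245448 + 0.06739448 = 0.53984896
  P(H|E) = 0.47245448 / 0.53984896 = 0.8752

Final posterior: 0.8752


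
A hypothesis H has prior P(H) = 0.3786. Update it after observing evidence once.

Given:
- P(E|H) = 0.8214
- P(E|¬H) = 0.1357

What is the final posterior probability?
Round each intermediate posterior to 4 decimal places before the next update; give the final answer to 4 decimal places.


Sequential Bayesian updating:

Initial prior: P(H) = 0.3786

Update 1:
  P(E) = 0.8214 × 0.3786 + 0.1357 × 0.6214 = 0.31098204 + 0.08432398 = 0.39530602
  P(H|E) = 0.31098204 / 0.39530602 = 0.7867

Final posterior: 0.7867


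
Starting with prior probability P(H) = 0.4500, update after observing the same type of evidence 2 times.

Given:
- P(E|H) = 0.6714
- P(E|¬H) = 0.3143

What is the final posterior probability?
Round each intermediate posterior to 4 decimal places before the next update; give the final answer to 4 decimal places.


Sequential Bayesian updating:

Initial prior: P(H) = 0.4500

Update 1:
  P(E) = 0.6714 × 0.4500 + 0.3143 × 0.5500 = 0.30213000 + 0.17286500 = 0.47499500
  P(H|E) = 0.30213000 / 0.47499500 = 0.6361

Update 2:
  P(E) = 0.6714 × 0.6361 + 0.3143 × 0.3639 = 0.42707754 + 0.11437377 = 0.54145131
  P(H|E) = 0.42707754 / 0.54145131 = 0.7888

Final posterior: 0.7888


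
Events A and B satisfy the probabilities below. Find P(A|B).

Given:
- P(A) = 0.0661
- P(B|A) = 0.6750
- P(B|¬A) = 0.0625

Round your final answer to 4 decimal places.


Bayes' theorem: P(A|B) = P(B|A) × P(A) / P(B)

Step 1: Calculate P(B) using law of total probability
P(B) = P(B|A)P(A) + P(B|¬A)P(¬A)
     = 0.6750 × 0.0661 + 0.0625 × 0.9339
     = 0.04461750 + 0.05836875
     = 0.10298625

Step 2: Apply Bayes' theorem
P(A|B) = P(B|A) × P(A) / P(B)
       = 0.04461750 / 0.10298625
       = 0.4332


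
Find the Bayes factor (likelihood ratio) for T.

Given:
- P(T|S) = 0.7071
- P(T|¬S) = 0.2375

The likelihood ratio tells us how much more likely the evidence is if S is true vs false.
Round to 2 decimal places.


Likelihood Ratio (LR) = P(T|S) / P(T|¬S)

LR = 0.7071 / 0.2375
   = 2.98

The evidence is 2.98 times more likely if S is true than if S is false.
Because LR exceeds 1, T is evidence for S.


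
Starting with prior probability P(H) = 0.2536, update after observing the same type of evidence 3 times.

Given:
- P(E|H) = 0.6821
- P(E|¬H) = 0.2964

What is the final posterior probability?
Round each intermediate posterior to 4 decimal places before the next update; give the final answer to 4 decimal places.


Sequential Bayesian updating:

Initial prior: P(H) = 0.2536

Update 1:
  P(E) = 0.6821 × 0.2536 + 0.2964 × 0.7464 = 0.17298056 + 0.22123296 = 0.39421352
  P(H|E) = 0.17298056 / 0.39421352 = 0.4388

Update 2:
  P(E) = 0.6821 × 0.4388 + 0.2964 × 0.5612 = 0.29930548 + 0.16633968 = 0.46564516
  P(H|E) = 0.29930548 / 0.46564516 = 0.6428

Update 3:
  P(E) = 0.6821 × 0.6428 + 0.2964 × 0.3572 = 0.43845388 + 0.10587408 = 0.54432796
  P(H|E) = 0.43845388 / 0.54432796 = 0.8055

Final posterior: 0.8055


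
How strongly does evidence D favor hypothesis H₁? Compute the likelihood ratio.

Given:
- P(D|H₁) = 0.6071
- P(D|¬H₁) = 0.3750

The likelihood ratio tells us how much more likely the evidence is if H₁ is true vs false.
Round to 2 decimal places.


Likelihood Ratio (LR) = P(D|H₁) / P(D|¬H₁)

LR = 0.6071 / 0.3750
   = 1.62

The evidence is 1.62 times more likely if H₁ is true than if H₁ is false.
Since LR > 1, the evidence supports H₁ over ¬H₁.


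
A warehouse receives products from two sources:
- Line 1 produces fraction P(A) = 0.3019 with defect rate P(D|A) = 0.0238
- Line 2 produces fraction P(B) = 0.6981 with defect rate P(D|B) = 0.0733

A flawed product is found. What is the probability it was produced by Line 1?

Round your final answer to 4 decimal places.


Let A = from Line 1, D = flawed

Given:
- P(A) = 0.3019, P(B) = 0.6981
- P(D|A) = 0.0238, P(D|B) = 0.0733

Step 1: Find P(D)
P(D) = P(D|A)P(A) + P(D|B)P(B)
     = 0.0238 × 0.3019 + 0.0733 × 0.6981
     = 0.00718522 + 0.05117073
     = 0.05835595

Step 2: Apply Bayes' theorem
P(A|D) = P(D|A)P(A) / P(D)
       = 0.00718522 / 0.05835595
       = 0.1231


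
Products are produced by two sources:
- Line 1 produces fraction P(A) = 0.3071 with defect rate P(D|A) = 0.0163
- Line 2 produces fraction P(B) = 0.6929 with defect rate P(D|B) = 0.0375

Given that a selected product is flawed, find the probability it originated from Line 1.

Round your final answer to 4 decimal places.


Let A = from Line 1, D = flawed

Given:
- P(A) = 0.3071, P(B) = 0.6929
- P(D|A) = 0.0163, P(D|B) = 0.0375

Step 1: Find P(D)
P(D) = P(D|A)P(A) + P(D|B)P(B)
     = 0.0163 × 0.3071 + 0.0375 × 0.6929
     = 0.00500573 + 0.02598375
     = 0.03098948

Step 2: Apply Bayes' theorem
P(A|D) = P(D|A)P(A) / P(D)
       = 0.00500573 / 0.03098948
       = 0.1615


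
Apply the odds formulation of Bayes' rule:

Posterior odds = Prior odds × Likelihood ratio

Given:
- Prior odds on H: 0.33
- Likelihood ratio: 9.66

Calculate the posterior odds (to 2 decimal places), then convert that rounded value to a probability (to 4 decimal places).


Step 1: Calculate posterior odds
Posterior odds = Prior odds × LR
               = 0.33 × 9.66
               = 3.19

Step 2: Convert to probability
P(H|E) = Posterior odds / (1 + Posterior odds)
       = 3.19 / (1 + 3.19)
       = 3.19 / 4.19
       = 0.7613

The evidence increased P(H) from 0.2481 to 0.7613.


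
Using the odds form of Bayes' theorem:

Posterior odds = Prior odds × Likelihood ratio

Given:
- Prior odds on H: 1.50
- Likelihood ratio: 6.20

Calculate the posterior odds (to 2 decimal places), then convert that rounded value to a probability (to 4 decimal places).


Step 1: Calculate posterior odds
Posterior odds = Prior odds × LR
               = 1.50 × 6.20
               = 9.30

Step 2: Convert to probability
P(H|E) = Posterior odds / (1 + Posterior odds)
       = 9.30 / (1 + 9.30)
       = 9.30 / 10.30
       = 0.9029

The evidence increased P(H) from 0.6000 to 0.9029.


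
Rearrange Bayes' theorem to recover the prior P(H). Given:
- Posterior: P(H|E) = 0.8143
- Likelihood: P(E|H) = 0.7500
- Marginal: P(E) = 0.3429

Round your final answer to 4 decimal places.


From Bayes' theorem: P(H|E) = P(E|H) × P(H) / P(E)

Rearranging for P(H):
P(H) = P(H|E) × P(E) / P(E|H)
     = 0.8143 × 0.3429 / 0.7500
     = 0.27922347 / 0.7500
     = 0.3723


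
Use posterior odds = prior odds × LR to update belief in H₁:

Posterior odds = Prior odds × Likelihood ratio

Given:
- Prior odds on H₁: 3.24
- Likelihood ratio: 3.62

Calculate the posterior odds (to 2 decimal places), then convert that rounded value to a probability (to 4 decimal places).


Step 1: Calculate posterior odds
Posterior odds = Prior odds × LR
               = 3.24 × 3.62
               = 11.73

Step 2: Convert to probability
P(H₁|E) = Posterior odds / (1 + Posterior odds)
       = 11.73 / (1 + 11.73)
       = 11.73 / 12.73
       = 0.9214

The evidence increased P(H₁) from 0.7642 to 0.9214.


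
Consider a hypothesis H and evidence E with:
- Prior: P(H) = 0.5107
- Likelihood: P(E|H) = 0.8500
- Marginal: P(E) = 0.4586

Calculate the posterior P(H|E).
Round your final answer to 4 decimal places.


Using Bayes' theorem:

P(H|E) = P(E|H) × P(H) / P(E)
       = 0.8500 × 0.5107 / 0.4586
       = 0.43409500 / 0.4586
       = 0.9466

The evidence strengthens our belief in H.
Prior: 0.5107 → Posterior: 0.9466


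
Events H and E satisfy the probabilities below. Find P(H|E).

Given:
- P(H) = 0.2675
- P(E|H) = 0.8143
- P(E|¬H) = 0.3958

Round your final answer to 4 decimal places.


Bayes' theorem: P(H|E) = P(E|H) × P(H) / P(E)

Step 1: Calculate P(E) using law of total probability
P(E) = P(E|H)P(H) + P(E|¬H)P(¬H)
     = 0.8143 × 0.2675 + 0.3958 × 0.7325
     = 0.21782525 + 0.28992350
     = 0.50774875

Step 2: Apply Bayes' theorem
P(H|E) = P(E|H) × P(H) / P(E)
       = 0.21782525 / 0.50774875
       = 0.4290


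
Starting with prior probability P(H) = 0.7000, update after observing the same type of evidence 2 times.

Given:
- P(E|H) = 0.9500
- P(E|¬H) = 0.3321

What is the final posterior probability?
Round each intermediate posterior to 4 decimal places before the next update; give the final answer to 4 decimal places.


Sequential Bayesian updating:

Initial prior: P(H) = 0.7000

Update 1:
  P(E) = 0.9500 × 0.7000 + 0.3321 × 0.3000 = 0.66500000 + 0.09963000 = 0.76463000
  P(H|E) = 0.66500000 / 0.76463000 = 0.8697

Update 2:
  P(E) = 0.9500 × 0.8697 + 0.3321 × 0.1303 = 0.82621500 + 0.04327263 = 0.86948763
  P(H|E) = 0.82621500 / 0.86948763 = 0.9502

Final posterior: 0.9502


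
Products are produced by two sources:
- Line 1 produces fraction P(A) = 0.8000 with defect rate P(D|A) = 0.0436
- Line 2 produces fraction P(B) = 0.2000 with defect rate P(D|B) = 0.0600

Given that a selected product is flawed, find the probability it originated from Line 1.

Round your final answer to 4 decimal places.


Let A = from Line 1, D = flawed

Given:
- P(A) = 0.8000, P(B) = 0.2000
- P(D|A) = 0.0436, P(D|B) = 0.0600

Step 1: Find P(D)
P(D) = P(D|A)P(A) + P(D|B)P(B)
     = 0.0436 × 0.8000 + 0.0600 × 0.2000
     = 0.03488000 + 0.01200000
     = 0.04688000

Step 2: Apply Bayes' theorem
P(A|D) = P(D|A)P(A) / P(D)
       = 0.03488000 / 0.04688000
       = 0.7440


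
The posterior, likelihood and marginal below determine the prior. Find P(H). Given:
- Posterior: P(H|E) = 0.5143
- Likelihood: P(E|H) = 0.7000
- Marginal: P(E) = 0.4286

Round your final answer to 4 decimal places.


From Bayes' theorem: P(H|E) = P(E|H) × P(H) / P(E)

Rearranging for P(H):
P(H) = P(H|E) × P(E) / P(E|H)
     = 0.5143 × 0.4286 / 0.7000
     = 0.22042898 / 0.7000
     = 0.3149


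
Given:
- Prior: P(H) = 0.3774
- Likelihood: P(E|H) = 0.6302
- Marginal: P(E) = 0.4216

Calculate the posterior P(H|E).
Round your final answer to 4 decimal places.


Using Bayes' theorem:

P(H|E) = P(E|H) × P(H) / P(E)
       = 0.6302 × 0.3774 / 0.4216
       = 0.23783748 / 0.4216
       = 0.5641

The evidence strengthens our belief in H.
Prior: 0.3774 → Posterior: 0.5641


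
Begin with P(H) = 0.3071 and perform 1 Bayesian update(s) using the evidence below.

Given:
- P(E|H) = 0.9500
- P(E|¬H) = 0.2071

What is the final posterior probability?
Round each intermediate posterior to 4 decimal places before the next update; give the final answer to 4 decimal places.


Sequential Bayesian updating:

Initial prior: P(H) = 0.3071

Update 1:
  P(E) = 0.9500 × 0.3071 + 0.2071 × 0.6929 = 0.29174500 + 0.14349959 = 0.43524459
  P(H|E) = 0.29174500 / 0.43524459 = 0.6703

Final posterior: 0.6703


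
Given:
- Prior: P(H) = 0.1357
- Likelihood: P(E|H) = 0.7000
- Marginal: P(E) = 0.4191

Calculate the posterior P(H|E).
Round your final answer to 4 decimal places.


Using Bayes' theorem:

P(H|E) = P(E|H) × P(H) / P(E)
       = 0.7000 × 0.1357 / 0.4191
       = 0.09499000 / 0.4191
       = 0.2267

The evidence strengthens our belief in H.
Prior: 0.1357 → Posterior: 0.2267


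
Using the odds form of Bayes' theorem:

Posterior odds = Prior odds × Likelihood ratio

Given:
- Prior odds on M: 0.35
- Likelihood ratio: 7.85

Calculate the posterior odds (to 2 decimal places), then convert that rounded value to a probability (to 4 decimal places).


Step 1: Calculate posterior odds
Posterior odds = Prior odds × LR
               = 0.35 × 7.85
               = 2.75

Step 2: Convert to probability
P(M|E) = Posterior odds / (1 + Posterior odds)
       = 2.75 / (1 + 2.75)
       = 2.75 / 3.75
       = 0.7333

The evidence increased P(M) from 0.2593 to 0.7333.


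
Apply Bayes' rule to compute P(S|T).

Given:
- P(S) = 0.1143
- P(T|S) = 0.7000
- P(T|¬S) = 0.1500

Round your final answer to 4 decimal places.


Bayes' theorem: P(S|T) = P(T|S) × P(S) / P(T)

Step 1: Calculate P(T) using law of total probability
P(T) = P(T|S)P(S) + P(T|¬S)P(¬S)
     = 0.7000 × 0.1143 + 0.1500 × 0.8857
     = 0.08001000 + 0.13285500
     = 0.21286500

Step 2: Apply Bayes' theorem
P(S|T) = P(T|S) × P(S) / P(T)
       = 0.08001000 / 0.21286500
       = 0.3759


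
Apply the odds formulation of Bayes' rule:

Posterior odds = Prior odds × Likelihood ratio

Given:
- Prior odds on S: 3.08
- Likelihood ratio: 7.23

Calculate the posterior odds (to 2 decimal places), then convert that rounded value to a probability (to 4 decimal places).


Step 1: Calculate posterior odds
Posterior odds = Prior odds × LR
               = 3.08 × 7.23
               = 22.27

Step 2: Convert to probability
P(S|E) = Posterior odds / (1 + Posterior odds)
       = 22.27 / (1 + 22.27)
       = 22.27 / 23.27
       = 0.9570

The evidence increased P(S) from 0.7549 to 0.9570.


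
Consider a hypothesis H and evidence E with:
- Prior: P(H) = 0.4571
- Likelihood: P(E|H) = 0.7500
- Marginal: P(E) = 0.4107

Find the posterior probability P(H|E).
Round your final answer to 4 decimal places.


Using Bayes' theorem:

P(H|E) = P(E|H) × P(H) / P(E)
       = 0.7500 × 0.4571 / 0.4107
       = 0.34282500 / 0.4107
       = 0.8347

The evidence strengthens our belief in H.
Prior: 0.4571 → Posterior: 0.8347


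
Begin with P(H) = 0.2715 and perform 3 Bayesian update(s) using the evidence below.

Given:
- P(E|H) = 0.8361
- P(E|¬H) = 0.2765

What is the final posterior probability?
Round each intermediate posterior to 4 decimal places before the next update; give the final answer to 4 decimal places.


Sequential Bayesian updating:

Initial prior: P(H) = 0.2715

Update 1:
  P(E) = 0.8361 × 0.2715 + 0.2765 × 0.7285 = 0.22700115 + 0.20143025 = 0.42843140
  P(H|E) = 0.22700115 / 0.42843140 = 0.5298

Update 2:
  P(E) = 0.8361 × 0.5298 + 0.2765 × 0.4702 = 0.44296578 + 0.13001030 = 0.57297608
  P(H|E) = 0.44296578 / 0.57297608 = 0.7731

Update 3:
  P(E) = 0.8361 × 0.7731 + 0.2765 × 0.2269 = 0.64638891 + 0.06273785 = 0.70912676
  P(H|E) = 0.64638891 / 0.70912676 = 0.9115

Final posterior: 0.9115


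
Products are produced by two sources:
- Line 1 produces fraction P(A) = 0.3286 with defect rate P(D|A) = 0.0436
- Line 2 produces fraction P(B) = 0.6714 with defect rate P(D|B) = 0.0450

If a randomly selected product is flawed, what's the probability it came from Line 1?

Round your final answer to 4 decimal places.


Let A = from Line 1, D = flawed

Given:
- P(A) = 0.3286, P(B) = 0.6714
- P(D|A) = 0.0436, P(D|B) = 0.0450

Step 1: Find P(D)
P(D) = P(D|A)P(A) + P(D|B)P(B)
     = 0.0436 × 0.3286 + 0.0450 × 0.6714
     = 0.01432696 + 0.03021300
     = 0.04453996

Step 2: Apply Bayes' theorem
P(A|D) = P(D|A)P(A) / P(D)
       = 0.01432696 / 0.04453996
       = 0.3217


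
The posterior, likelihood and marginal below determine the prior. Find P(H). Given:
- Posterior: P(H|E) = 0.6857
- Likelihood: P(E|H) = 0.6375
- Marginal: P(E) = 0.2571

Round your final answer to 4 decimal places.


From Bayes' theorem: P(H|E) = P(E|H) × P(H) / P(E)

Rearranging for P(H):
P(H) = P(H|E) × P(E) / P(E|H)
     = 0.6857 × 0.2571 / 0.6375
     = 0.17629347 / 0.6375
     = 0.2765


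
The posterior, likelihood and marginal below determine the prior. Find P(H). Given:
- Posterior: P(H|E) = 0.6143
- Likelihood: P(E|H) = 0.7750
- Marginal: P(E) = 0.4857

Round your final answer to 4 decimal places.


From Bayes' theorem: P(H|E) = P(E|H) × P(H) / P(E)

Rearranging for P(H):
P(H) = P(H|E) × P(E) / P(E|H)
     = 0.6143 × 0.4857 / 0.7750
     = 0.29836551 / 0.7750
     = 0.3850


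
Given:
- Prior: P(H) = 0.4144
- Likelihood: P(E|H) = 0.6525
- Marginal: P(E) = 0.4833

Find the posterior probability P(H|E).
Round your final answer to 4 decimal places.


Using Bayes' theorem:

P(H|E) = P(E|H) × P(H) / P(E)
       = 0.6525 × 0.4144 / 0.4833
       = 0.27039600 / 0.4833
       = 0.5595

The evidence strengthens our belief in H.
Prior: 0.4144 → Posterior: 0.5595


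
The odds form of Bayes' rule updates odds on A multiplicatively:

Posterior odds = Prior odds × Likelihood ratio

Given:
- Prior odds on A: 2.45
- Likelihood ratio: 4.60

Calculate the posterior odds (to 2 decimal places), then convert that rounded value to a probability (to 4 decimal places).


Step 1: Calculate posterior odds
Posterior odds = Prior odds × LR
               = 2.45 × 4.60
               = 11.27

Step 2: Convert to probability
P(A|E) = Posterior odds / (1 + Posterior odds)
       = 11.27 / (1 + 11.27)
       = 11.27 / 12.27
       = 0.9185

The evidence increased P(A) from 0.7101 to 0.9185.


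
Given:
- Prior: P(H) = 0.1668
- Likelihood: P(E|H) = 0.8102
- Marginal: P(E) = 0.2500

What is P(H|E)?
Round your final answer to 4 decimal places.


Using Bayes' theorem:

P(H|E) = P(E|H) × P(H) / P(E)
       = 0.8102 × 0.1668 / 0.2500
       = 0.13514136 / 0.2500
       = 0.5406

The evidence strengthens our belief in H.
Prior: 0.1668 → Posterior: 0.5406
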